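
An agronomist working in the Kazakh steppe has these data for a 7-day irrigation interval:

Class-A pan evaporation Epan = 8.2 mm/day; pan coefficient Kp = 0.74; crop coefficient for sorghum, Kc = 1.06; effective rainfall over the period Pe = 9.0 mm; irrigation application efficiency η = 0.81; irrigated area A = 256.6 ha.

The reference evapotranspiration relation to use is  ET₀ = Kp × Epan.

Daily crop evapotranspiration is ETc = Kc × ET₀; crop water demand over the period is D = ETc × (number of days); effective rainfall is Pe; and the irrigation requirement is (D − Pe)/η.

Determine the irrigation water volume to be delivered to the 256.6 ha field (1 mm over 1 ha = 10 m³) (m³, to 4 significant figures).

114100 m³

ET₀ = 0.74 × 8.2 = 6.0680 mm/d
ETc = Kc × ET₀ = 1.06 × 6.0680 = 6.4321 mm/d
Crop demand D = ETc × 7 d = 6.4321 × 7 = 45.025 mm
D − Pe = 45.025 − 9.0 = 36.025 mm
Gross irrigation = 36.025 / 0.81 = 44.475 mm
Volume = 44.475 mm × 256.6 ha × 10 = 114122.9 m³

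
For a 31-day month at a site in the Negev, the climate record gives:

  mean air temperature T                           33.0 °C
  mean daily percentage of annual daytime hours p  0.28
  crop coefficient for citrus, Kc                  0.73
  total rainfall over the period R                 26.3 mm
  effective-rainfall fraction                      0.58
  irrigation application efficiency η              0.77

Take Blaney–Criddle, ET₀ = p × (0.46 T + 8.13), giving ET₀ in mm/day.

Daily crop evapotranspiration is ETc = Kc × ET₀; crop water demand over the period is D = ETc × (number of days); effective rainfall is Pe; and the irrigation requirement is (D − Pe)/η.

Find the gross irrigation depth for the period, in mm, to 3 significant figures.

ET₀ = 0.28 × (0.46 × 33.0 + 8.13) = 0.28 × 23.310 = 6.5268 mm/d
ETc = Kc × ET₀ = 0.73 × 6.5268 = 4.7646 mm/d
Crop demand D = ETc × 31 d = 4.7646 × 31 = 147.703 mm
Pe = 0.58 × 26.3 = 15.254 mm
D − Pe = 147.703 − 15.254 = 132.449 mm
Gross irrigation = 132.449 / 0.77 = 172.012 mm

172 mm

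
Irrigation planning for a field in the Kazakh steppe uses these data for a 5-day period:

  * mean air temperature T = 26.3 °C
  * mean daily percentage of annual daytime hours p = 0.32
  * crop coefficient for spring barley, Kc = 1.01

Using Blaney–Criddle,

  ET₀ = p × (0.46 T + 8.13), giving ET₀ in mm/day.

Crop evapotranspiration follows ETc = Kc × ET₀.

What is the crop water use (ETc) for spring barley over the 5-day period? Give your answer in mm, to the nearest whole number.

33 mm

ET₀ = 0.32 × (0.46 × 26.3 + 8.13) = 0.32 × 20.228 = 6.4730 mm/d
ETc = Kc × ET₀ = 1.01 × 6.4730 = 6.5377 mm/d
Over 5 days: 6.5377 × 5 = 32.689 mm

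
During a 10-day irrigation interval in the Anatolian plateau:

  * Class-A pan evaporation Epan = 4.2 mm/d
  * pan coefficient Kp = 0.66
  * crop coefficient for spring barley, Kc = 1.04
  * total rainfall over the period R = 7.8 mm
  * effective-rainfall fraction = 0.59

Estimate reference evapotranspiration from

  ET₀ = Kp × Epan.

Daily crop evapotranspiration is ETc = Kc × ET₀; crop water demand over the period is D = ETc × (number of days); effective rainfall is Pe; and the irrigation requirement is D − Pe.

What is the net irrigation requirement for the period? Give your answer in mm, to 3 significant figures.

ET₀ = 0.66 × 4.2 = 2.7720 mm/d
ETc = Kc × ET₀ = 1.04 × 2.7720 = 2.8829 mm/d
Crop demand D = ETc × 10 d = 2.8829 × 10 = 28.829 mm
Pe = 0.59 × 7.8 = 4.602 mm
D − Pe = 28.829 − 4.602 = 24.227 mm

24.2 mm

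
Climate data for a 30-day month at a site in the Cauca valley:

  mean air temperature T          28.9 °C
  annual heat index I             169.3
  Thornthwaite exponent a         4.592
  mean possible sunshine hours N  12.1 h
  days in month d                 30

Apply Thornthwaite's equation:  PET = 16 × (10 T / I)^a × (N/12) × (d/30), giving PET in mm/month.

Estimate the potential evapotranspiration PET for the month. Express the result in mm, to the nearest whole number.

188 mm

10T/I = 10 × 28.9 / 169.3 = 1.7070
(10T/I)^a = 1.7070^4.592 = 11.6524
Uncorrected PET = 16 × 11.6524 = 186.438 mm
Correction = (N/12)(d/30) = (12.1/12)(30/30) = 1.0083
PET = 186.438 × 1.0083 = 187.985 mm/month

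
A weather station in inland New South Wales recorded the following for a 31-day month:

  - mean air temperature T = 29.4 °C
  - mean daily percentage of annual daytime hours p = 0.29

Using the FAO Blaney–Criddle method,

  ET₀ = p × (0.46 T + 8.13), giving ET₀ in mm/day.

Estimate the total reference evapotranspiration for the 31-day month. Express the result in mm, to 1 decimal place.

194.7 mm

ET₀ = 0.29 × (0.46 × 29.4 + 8.13) = 0.29 × 21.654 = 6.2797 mm/d
Monthly total = 6.2797 × 31 = 194.671 mm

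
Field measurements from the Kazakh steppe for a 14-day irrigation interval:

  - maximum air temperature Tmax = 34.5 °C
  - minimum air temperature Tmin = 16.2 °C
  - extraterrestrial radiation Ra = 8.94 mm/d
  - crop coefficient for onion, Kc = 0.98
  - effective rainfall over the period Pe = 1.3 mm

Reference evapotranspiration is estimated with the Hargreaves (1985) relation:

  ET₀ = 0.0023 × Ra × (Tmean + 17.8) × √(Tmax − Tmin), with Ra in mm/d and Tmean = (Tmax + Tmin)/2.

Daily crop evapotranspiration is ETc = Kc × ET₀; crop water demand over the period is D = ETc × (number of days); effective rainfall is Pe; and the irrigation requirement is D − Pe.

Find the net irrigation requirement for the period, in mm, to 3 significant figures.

50.8 mm

Tmean = (34.5 + 16.2)/2 = 25.35 °C
ET₀ = 0.0023 × 8.94 × (25.35 + 17.8) × √18.3 = 0.0023 × 8.94 × 43.15 × 4.2778 = 3.7955 mm/d
ETc = Kc × ET₀ = 0.98 × 3.7955 = 3.7196 mm/d
Crop demand D = ETc × 14 d = 3.7196 × 14 = 52.074 mm
D − Pe = 52.074 − 1.3 = 50.774 mm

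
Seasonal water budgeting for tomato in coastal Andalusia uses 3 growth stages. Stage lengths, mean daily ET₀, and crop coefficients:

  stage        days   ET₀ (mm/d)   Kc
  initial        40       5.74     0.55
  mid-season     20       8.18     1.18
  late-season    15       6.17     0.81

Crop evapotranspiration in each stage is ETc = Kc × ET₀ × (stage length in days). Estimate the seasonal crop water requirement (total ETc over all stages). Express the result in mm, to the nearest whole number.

initial: 0.55 × 5.74 × 40 = 126.28 mm
mid-season: 1.18 × 8.18 × 20 = 193.05 mm
late-season: 0.81 × 6.17 × 15 = 74.97 mm
Seasonal total = 394.30 mm

394 mm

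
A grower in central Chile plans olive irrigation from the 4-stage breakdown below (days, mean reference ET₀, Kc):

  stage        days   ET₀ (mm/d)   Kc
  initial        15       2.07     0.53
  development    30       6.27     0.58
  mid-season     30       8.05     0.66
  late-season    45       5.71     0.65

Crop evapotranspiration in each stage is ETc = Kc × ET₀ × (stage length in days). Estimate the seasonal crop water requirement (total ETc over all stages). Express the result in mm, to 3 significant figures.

initial: 0.53 × 2.07 × 15 = 16.46 mm
development: 0.58 × 6.27 × 30 = 109.10 mm
mid-season: 0.66 × 8.05 × 30 = 159.39 mm
late-season: 0.65 × 5.71 × 45 = 167.02 mm
Seasonal total = 451.97 mm

452 mm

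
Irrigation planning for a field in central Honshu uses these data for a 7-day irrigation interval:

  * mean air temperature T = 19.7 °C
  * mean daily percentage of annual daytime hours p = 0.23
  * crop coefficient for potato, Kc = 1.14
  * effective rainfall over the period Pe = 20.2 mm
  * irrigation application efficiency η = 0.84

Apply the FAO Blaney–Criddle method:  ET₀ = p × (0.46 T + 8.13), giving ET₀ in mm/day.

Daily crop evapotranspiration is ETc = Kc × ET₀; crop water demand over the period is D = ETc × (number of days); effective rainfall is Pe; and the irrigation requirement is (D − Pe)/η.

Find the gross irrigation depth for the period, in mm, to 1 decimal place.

13.5 mm

ET₀ = 0.23 × (0.46 × 19.7 + 8.13) = 0.23 × 17.192 = 3.9542 mm/d
ETc = Kc × ET₀ = 1.14 × 3.9542 = 4.5078 mm/d
Crop demand D = ETc × 7 d = 4.5078 × 7 = 31.555 mm
D − Pe = 31.555 − 20.2 = 11.355 mm
Gross irrigation = 11.355 / 0.84 = 13.518 mm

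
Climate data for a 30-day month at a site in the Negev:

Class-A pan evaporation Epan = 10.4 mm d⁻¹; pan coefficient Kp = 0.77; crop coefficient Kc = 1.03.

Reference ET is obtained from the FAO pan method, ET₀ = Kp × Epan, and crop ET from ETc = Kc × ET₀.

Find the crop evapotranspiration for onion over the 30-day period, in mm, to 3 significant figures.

ET₀ = 0.77 × 10.4 = 8.0080 mm/d
ETc = Kc × ET₀ = 1.03 × 8.0080 = 8.2482 mm/d
Over 30 days: 8.2482 × 30 = 247.446 mm

247 mm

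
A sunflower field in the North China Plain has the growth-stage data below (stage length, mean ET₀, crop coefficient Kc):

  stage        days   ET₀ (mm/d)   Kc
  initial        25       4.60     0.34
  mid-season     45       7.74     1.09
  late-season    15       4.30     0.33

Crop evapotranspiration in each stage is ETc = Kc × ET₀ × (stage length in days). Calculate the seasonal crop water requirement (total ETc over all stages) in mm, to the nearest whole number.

440 mm

initial: 0.34 × 4.60 × 25 = 39.10 mm
mid-season: 1.09 × 7.74 × 45 = 379.65 mm
late-season: 0.33 × 4.30 × 15 = 21.29 mm
Seasonal total = 440.04 mm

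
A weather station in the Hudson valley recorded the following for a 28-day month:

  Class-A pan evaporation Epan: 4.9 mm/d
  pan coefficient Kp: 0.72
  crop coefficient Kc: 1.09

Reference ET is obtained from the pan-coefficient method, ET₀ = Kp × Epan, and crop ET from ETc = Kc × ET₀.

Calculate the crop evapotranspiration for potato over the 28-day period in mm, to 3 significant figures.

ET₀ = 0.72 × 4.9 = 3.5280 mm/d
ETc = Kc × ET₀ = 1.09 × 3.5280 = 3.8455 mm/d
Over 28 days: 3.8455 × 28 = 107.674 mm

108 mm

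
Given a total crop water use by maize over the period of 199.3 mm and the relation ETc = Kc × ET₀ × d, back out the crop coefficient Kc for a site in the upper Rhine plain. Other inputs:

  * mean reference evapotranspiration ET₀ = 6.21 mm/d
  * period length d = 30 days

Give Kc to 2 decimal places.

1.07

ETc = Kc × ET₀ × d  ⇒  Kc = ETc / (ET₀ × d)
Kc = 199.3 / (6.21 × 30) = 199.3 / 186.30 = 1.0698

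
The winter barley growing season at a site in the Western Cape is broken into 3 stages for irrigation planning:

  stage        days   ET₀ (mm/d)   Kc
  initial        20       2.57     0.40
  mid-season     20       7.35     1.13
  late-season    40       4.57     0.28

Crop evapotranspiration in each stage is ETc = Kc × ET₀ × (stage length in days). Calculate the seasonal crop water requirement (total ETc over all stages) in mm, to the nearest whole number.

238 mm

initial: 0.40 × 2.57 × 20 = 20.56 mm
mid-season: 1.13 × 7.35 × 20 = 166.11 mm
late-season: 0.28 × 4.57 × 40 = 51.18 mm
Seasonal total = 237.85 mm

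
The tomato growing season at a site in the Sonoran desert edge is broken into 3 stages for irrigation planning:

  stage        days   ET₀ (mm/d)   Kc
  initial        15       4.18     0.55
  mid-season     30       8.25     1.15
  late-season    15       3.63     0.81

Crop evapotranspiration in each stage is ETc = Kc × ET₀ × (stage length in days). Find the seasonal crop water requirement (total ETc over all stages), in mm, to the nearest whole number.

363 mm

initial: 0.55 × 4.18 × 15 = 34.49 mm
mid-season: 1.15 × 8.25 × 30 = 284.63 mm
late-season: 0.81 × 3.63 × 15 = 44.10 mm
Seasonal total = 363.22 mm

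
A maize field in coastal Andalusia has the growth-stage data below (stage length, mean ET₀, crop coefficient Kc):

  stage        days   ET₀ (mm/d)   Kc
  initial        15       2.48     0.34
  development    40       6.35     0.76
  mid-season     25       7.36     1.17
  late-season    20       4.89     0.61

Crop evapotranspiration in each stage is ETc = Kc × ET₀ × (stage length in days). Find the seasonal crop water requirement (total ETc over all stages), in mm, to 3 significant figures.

481 mm

initial: 0.34 × 2.48 × 15 = 12.65 mm
development: 0.76 × 6.35 × 40 = 193.04 mm
mid-season: 1.17 × 7.36 × 25 = 215.28 mm
late-season: 0.61 × 4.89 × 20 = 59.66 mm
Seasonal total = 480.63 mm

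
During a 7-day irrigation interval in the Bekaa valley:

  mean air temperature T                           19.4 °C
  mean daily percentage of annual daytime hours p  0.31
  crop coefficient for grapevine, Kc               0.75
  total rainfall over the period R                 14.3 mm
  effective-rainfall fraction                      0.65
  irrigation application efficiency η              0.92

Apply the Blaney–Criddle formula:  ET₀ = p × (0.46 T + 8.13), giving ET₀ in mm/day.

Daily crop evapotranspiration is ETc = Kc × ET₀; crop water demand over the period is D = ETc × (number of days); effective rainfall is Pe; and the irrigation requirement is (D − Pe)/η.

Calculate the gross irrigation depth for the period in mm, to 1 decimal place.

ET₀ = 0.31 × (0.46 × 19.4 + 8.13) = 0.31 × 17.054 = 5.2867 mm/d
ETc = Kc × ET₀ = 0.75 × 5.2867 = 3.9650 mm/d
Crop demand D = ETc × 7 d = 3.9650 × 7 = 27.755 mm
Pe = 0.65 × 14.3 = 9.295 mm
D − Pe = 27.755 − 9.295 = 18.460 mm
Gross irrigation = 18.460 / 0.92 = 20.065 mm

20.1 mm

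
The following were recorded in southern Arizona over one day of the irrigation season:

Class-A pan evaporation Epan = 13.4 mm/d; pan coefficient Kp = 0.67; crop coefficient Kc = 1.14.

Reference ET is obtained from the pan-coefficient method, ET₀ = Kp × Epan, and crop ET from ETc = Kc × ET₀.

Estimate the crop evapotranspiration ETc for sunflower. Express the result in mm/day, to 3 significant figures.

ET₀ = 0.67 × 13.4 = 8.9780 mm/d
ETc = Kc × ET₀ = 1.14 × 8.9780 = 10.2349 mm/d

10.2 mm/day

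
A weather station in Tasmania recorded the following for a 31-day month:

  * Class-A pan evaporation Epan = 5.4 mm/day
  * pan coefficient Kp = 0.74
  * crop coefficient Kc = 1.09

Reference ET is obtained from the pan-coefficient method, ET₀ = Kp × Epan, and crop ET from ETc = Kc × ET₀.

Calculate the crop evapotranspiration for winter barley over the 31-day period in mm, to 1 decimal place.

ET₀ = 0.74 × 5.4 = 3.9960 mm/d
ETc = Kc × ET₀ = 1.09 × 3.9960 = 4.3556 mm/d
Over 31 days: 4.3556 × 31 = 135.024 mm

135.0 mm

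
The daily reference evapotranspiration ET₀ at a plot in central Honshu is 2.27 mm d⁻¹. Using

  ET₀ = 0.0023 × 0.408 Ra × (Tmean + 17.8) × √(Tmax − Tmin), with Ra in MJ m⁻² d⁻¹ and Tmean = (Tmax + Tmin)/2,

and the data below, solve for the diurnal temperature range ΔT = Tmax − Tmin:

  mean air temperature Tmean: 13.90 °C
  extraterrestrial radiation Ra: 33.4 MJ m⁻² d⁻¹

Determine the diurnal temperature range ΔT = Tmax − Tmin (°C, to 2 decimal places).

5.22 °C

√ΔT = ET₀ / [0.0023 × 0.408 × Ra × (Tmean+17.8)] = 2.27 / (0.0023 × 13.6272 × 31.70) = 2.2847
ΔT = 2.2847² = 5.220 °C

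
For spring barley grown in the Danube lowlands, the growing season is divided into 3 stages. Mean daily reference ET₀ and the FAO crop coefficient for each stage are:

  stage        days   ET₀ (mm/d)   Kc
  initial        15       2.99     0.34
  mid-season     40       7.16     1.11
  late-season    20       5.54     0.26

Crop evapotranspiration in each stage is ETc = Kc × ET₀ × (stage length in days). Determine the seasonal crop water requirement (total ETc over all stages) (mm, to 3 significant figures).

362 mm

initial: 0.34 × 2.99 × 15 = 15.25 mm
mid-season: 1.11 × 7.16 × 40 = 317.90 mm
late-season: 0.26 × 5.54 × 20 = 28.81 mm
Seasonal total = 361.96 mm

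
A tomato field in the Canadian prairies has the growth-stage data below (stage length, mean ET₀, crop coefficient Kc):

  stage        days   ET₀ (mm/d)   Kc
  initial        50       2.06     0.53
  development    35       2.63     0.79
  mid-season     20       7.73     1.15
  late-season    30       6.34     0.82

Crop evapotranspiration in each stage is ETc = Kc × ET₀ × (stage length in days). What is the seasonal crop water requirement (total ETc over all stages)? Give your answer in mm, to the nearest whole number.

initial: 0.53 × 2.06 × 50 = 54.59 mm
development: 0.79 × 2.63 × 35 = 72.72 mm
mid-season: 1.15 × 7.73 × 20 = 177.79 mm
late-season: 0.82 × 6.34 × 30 = 155.96 mm
Seasonal total = 461.06 mm

461 mm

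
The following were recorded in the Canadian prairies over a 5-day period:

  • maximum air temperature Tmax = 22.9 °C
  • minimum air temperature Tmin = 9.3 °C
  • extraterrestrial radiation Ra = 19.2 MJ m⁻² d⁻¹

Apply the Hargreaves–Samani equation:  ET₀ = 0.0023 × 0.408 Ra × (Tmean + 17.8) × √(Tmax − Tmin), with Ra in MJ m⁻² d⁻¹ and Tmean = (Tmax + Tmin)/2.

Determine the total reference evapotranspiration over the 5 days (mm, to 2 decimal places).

Tmean = (22.9 + 9.3)/2 = 16.10 °C
0.408 Ra = 0.408 × 19.2 = 7.8336 mm/d equivalent
ET₀ = 0.0023 × 7.8336 × (16.10 + 17.8) × √13.6 = 0.0023 × 7.8336 × 33.90 × 3.6878 = 2.2525 mm/d
Over 5 days: 2.2525 × 5 = 11.263 mm

11.26 mm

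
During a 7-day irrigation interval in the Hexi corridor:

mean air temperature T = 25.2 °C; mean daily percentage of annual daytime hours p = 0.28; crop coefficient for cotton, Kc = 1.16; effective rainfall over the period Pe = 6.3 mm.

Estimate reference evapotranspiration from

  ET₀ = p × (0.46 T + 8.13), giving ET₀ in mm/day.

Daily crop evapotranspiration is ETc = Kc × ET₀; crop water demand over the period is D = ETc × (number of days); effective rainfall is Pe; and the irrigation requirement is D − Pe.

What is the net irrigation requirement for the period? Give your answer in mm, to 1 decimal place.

ET₀ = 0.28 × (0.46 × 25.2 + 8.13) = 0.28 × 19.722 = 5.5222 mm/d
ETc = Kc × ET₀ = 1.16 × 5.5222 = 6.4058 mm/d
Crop demand D = ETc × 7 d = 6.4058 × 7 = 44.841 mm
D − Pe = 44.841 − 6.3 = 38.541 mm

38.5 mm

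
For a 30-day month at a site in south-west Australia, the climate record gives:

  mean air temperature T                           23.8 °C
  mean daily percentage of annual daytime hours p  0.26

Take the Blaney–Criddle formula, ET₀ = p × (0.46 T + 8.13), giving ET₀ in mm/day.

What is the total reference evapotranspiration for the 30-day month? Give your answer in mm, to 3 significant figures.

ET₀ = 0.26 × (0.46 × 23.8 + 8.13) = 0.26 × 19.078 = 4.9603 mm/d
Monthly total = 4.9603 × 30 = 148.809 mm

149 mm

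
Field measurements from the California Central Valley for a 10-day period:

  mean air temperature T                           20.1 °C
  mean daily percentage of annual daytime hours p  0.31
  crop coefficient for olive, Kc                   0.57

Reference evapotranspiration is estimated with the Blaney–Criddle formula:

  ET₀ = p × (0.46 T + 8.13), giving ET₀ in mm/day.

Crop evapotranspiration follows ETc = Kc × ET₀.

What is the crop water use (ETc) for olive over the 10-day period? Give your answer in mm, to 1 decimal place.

30.7 mm

ET₀ = 0.31 × (0.46 × 20.1 + 8.13) = 0.31 × 17.376 = 5.3866 mm/d
ETc = Kc × ET₀ = 0.57 × 5.3866 = 3.0704 mm/d
Over 10 days: 3.0704 × 10 = 30.704 mm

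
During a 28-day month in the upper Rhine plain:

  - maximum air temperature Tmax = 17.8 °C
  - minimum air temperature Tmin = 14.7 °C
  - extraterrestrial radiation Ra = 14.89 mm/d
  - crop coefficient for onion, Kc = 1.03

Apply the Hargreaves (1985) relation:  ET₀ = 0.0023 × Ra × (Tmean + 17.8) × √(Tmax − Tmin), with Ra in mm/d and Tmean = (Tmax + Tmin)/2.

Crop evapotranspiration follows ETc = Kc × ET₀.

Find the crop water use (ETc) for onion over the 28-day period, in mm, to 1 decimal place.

59.2 mm

Tmean = (17.8 + 14.7)/2 = 16.25 °C
ET₀ = 0.0023 × 14.89 × (16.25 + 17.8) × √3.1 = 0.0023 × 14.89 × 34.05 × 1.7607 = 2.0532 mm/d
ETc = Kc × ET₀ = 1.03 × 2.0532 = 2.1148 mm/d
Over 28 days: 2.1148 × 28 = 59.214 mm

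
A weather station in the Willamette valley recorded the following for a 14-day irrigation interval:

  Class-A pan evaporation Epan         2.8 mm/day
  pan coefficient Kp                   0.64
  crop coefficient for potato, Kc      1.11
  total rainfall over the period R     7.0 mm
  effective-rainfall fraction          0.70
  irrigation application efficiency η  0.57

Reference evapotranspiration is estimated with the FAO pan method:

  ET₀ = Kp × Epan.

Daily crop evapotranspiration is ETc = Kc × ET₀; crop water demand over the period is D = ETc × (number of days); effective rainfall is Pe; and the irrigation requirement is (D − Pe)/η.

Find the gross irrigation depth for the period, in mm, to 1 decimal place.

ET₀ = 0.64 × 2.8 = 1.7920 mm/d
ETc = Kc × ET₀ = 1.11 × 1.7920 = 1.9891 mm/d
Crop demand D = ETc × 14 d = 1.9891 × 14 = 27.847 mm
Pe = 0.70 × 7.0 = 4.900 mm
D − Pe = 27.847 − 4.900 = 22.947 mm
Gross irrigation = 22.947 / 0.57 = 40.258 mm

40.3 mm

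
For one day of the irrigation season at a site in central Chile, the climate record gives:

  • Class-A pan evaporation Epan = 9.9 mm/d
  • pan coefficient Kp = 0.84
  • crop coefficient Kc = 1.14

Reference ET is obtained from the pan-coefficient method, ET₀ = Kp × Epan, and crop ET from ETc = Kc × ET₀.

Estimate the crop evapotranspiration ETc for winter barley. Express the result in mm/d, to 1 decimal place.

9.5 mm/d

ET₀ = 0.84 × 9.9 = 8.3160 mm/d
ETc = Kc × ET₀ = 1.14 × 8.3160 = 9.4802 mm/d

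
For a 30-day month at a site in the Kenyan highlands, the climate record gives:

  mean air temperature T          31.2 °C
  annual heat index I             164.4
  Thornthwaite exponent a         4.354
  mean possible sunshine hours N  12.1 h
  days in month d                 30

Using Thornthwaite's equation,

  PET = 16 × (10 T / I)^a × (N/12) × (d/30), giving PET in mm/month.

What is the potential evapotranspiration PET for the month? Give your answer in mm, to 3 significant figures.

263 mm

10T/I = 10 × 31.2 / 164.4 = 1.8978
(10T/I)^a = 1.8978^4.354 = 16.2743
Uncorrected PET = 16 × 16.2743 = 260.389 mm
Correction = (N/12)(d/30) = (12.1/12)(30/30) = 1.0083
PET = 260.389 × 1.0083 = 262.550 mm/month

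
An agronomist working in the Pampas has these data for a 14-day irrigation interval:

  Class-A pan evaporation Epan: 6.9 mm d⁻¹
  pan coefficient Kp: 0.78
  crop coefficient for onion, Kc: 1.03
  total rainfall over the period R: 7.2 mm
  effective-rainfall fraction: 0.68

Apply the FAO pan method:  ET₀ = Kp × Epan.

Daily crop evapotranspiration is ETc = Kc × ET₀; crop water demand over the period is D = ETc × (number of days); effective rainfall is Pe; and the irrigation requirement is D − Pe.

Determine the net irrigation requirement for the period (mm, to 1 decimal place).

ET₀ = 0.78 × 6.9 = 5.3820 mm/d
ETc = Kc × ET₀ = 1.03 × 5.3820 = 5.5435 mm/d
Crop demand D = ETc × 14 d = 5.5435 × 14 = 77.609 mm
Pe = 0.68 × 7.2 = 4.896 mm
D − Pe = 77.609 − 4.896 = 72.713 mm

72.7 mm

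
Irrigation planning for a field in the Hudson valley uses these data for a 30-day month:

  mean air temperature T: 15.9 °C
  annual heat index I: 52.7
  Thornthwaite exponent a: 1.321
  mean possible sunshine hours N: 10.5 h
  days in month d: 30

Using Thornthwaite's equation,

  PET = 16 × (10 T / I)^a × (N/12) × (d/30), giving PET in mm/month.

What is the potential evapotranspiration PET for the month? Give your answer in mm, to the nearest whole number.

10T/I = 10 × 15.9 / 52.7 = 3.0171
(10T/I)^a = 3.0171^1.321 = 4.3007
Uncorrected PET = 16 × 4.3007 = 68.811 mm
Correction = (N/12)(d/30) = (10.5/12)(30/30) = 0.8750
PET = 68.811 × 0.8750 = 60.210 mm/month

60 mm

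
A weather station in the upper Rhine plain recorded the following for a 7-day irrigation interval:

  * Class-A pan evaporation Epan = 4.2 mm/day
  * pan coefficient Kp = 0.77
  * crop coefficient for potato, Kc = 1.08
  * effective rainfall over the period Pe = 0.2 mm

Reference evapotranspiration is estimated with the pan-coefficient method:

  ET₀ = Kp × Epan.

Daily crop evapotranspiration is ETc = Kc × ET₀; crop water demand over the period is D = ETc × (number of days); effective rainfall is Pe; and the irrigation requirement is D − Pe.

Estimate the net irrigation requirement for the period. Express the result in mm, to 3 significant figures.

24.2 mm

ET₀ = 0.77 × 4.2 = 3.2340 mm/d
ETc = Kc × ET₀ = 1.08 × 3.2340 = 3.4927 mm/d
Crop demand D = ETc × 7 d = 3.4927 × 7 = 24.449 mm
D − Pe = 24.449 − 0.2 = 24.249 mm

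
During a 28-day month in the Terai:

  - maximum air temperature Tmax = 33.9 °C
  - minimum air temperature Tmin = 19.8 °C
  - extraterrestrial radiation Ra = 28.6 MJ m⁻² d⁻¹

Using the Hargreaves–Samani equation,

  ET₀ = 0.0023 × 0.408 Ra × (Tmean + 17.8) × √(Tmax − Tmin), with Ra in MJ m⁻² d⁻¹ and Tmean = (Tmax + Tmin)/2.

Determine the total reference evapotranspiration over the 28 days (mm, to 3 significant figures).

Tmean = (33.9 + 19.8)/2 = 26.85 °C
0.408 Ra = 0.408 × 28.6 = 11.6688 mm/d equivalent
ET₀ = 0.0023 × 11.6688 × (26.85 + 17.8) × √14.1 = 0.0023 × 11.6688 × 44.65 × 3.7550 = 4.4997 mm/d
Over 28 days: 4.4997 × 28 = 125.992 mm

126 mm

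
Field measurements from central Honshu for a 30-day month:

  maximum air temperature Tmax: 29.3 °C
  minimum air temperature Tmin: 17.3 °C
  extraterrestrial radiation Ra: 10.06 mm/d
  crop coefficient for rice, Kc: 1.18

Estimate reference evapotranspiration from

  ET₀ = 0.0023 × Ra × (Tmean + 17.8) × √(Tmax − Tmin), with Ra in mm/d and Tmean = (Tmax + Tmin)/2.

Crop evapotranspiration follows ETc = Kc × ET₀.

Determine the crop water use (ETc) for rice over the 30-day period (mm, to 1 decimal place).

Tmean = (29.3 + 17.3)/2 = 23.30 °C
ET₀ = 0.0023 × 10.06 × (23.30 + 17.8) × √12.0 = 0.0023 × 10.06 × 41.10 × 3.4641 = 3.2943 mm/d
ETc = Kc × ET₀ = 1.18 × 3.2943 = 3.8873 mm/d
Over 30 days: 3.8873 × 30 = 116.619 mm

116.6 mm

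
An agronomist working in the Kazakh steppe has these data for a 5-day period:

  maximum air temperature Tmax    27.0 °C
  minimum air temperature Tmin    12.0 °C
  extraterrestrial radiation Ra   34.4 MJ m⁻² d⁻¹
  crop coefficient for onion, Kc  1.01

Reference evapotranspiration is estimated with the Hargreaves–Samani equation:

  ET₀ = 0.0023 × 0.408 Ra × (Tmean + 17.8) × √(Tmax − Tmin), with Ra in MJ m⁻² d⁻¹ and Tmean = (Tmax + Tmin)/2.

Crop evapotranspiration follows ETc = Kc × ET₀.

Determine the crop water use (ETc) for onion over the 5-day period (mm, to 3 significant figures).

23.6 mm

Tmean = (27.0 + 12.0)/2 = 19.50 °C
0.408 Ra = 0.408 × 34.4 = 14.0352 mm/d equivalent
ET₀ = 0.0023 × 14.0352 × (19.50 + 17.8) × √15.0 = 0.0023 × 14.0352 × 37.30 × 3.8730 = 4.6634 mm/d
ETc = Kc × ET₀ = 1.01 × 4.6634 = 4.7100 mm/d
Over 5 days: 4.7100 × 5 = 23.550 mm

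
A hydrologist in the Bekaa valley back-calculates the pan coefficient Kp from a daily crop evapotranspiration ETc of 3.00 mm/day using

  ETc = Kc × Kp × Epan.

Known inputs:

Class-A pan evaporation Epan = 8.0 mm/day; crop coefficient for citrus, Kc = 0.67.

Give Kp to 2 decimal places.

ETc = Kc × Kp × Epan  ⇒  Kp = ETc / (Kc × Epan)
Kp = 3.00 / (0.67 × 8.0) = 3.00 / 5.360 = 0.5597

0.56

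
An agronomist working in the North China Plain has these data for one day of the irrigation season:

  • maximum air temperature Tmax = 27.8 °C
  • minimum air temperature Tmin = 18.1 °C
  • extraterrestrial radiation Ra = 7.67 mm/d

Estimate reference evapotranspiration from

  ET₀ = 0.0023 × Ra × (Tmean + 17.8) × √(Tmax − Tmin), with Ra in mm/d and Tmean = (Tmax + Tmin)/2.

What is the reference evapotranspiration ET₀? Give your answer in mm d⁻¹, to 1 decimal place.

Tmean = (27.8 + 18.1)/2 = 22.95 °C
ET₀ = 0.0023 × 7.67 × (22.95 + 17.8) × √9.7 = 0.0023 × 7.67 × 40.75 × 3.1145 = 2.2389 mm/d

2.2 mm d⁻¹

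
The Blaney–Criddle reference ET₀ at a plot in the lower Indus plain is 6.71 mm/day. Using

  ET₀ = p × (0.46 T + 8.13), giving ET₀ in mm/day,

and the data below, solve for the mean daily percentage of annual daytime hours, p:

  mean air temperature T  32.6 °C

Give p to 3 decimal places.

p = ET₀ / (0.46 T + 8.13) = 6.71 / (0.46 × 32.6 + 8.13) = 6.71 / 23.126 = 0.2901

0.290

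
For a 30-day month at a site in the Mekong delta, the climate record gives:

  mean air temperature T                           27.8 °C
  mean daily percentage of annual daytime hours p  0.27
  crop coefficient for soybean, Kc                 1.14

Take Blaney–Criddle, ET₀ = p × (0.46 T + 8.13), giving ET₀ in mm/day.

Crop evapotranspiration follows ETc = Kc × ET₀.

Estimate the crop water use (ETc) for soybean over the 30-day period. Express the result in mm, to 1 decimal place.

193.2 mm

ET₀ = 0.27 × (0.46 × 27.8 + 8.13) = 0.27 × 20.918 = 5.6479 mm/d
ETc = Kc × ET₀ = 1.14 × 5.6479 = 6.4386 mm/d
Over 30 days: 6.4386 × 30 = 193.158 mm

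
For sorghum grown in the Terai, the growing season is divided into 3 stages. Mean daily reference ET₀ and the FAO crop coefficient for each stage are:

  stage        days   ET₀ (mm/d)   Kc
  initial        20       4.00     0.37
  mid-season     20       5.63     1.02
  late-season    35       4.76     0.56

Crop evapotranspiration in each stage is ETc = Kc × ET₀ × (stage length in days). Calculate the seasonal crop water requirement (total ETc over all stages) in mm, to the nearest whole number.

238 mm

initial: 0.37 × 4.00 × 20 = 29.60 mm
mid-season: 1.02 × 5.63 × 20 = 114.85 mm
late-season: 0.56 × 4.76 × 35 = 93.30 mm
Seasonal total = 237.75 mm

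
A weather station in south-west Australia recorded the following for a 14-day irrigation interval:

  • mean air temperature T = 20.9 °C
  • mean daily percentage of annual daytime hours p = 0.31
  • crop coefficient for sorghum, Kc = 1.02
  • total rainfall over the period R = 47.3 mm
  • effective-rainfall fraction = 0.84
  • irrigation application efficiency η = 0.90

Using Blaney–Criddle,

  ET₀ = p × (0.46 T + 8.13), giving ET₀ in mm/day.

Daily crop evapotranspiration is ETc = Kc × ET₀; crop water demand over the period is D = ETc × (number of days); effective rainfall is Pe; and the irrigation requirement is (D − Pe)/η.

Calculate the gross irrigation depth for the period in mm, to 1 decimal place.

43.1 mm

ET₀ = 0.31 × (0.46 × 20.9 + 8.13) = 0.31 × 17.744 = 5.5006 mm/d
ETc = Kc × ET₀ = 1.02 × 5.5006 = 5.6106 mm/d
Crop demand D = ETc × 14 d = 5.6106 × 14 = 78.548 mm
Pe = 0.84 × 47.3 = 39.732 mm
D − Pe = 78.548 − 39.732 = 38.816 mm
Gross irrigation = 38.816 / 0.90 = 43.129 mm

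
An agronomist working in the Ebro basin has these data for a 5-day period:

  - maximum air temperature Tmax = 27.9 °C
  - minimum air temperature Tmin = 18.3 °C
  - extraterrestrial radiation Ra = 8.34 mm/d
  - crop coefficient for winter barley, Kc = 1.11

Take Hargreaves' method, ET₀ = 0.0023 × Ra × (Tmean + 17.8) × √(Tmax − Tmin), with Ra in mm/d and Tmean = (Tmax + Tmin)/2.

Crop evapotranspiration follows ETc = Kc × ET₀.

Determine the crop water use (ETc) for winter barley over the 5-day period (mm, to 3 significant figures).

13.5 mm

Tmean = (27.9 + 18.3)/2 = 23.10 °C
ET₀ = 0.0023 × 8.34 × (23.10 + 17.8) × √9.6 = 0.0023 × 8.34 × 40.90 × 3.0984 = 2.4308 mm/d
ETc = Kc × ET₀ = 1.11 × 2.4308 = 2.6982 mm/d
Over 5 days: 2.6982 × 5 = 13.491 mm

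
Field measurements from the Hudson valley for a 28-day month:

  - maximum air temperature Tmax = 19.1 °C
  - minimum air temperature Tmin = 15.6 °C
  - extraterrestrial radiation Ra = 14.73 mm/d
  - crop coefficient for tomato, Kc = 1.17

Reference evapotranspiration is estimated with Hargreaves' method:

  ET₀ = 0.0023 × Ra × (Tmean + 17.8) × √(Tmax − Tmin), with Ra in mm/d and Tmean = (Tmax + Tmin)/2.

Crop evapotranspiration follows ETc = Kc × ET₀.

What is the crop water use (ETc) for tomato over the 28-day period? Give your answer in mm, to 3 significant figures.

73.0 mm

Tmean = (19.1 + 15.6)/2 = 17.35 °C
ET₀ = 0.0023 × 14.73 × (17.35 + 17.8) × √3.5 = 0.0023 × 14.73 × 35.15 × 1.8708 = 2.2278 mm/d
ETc = Kc × ET₀ = 1.17 × 2.2278 = 2.6065 mm/d
Over 28 days: 2.6065 × 28 = 72.982 mm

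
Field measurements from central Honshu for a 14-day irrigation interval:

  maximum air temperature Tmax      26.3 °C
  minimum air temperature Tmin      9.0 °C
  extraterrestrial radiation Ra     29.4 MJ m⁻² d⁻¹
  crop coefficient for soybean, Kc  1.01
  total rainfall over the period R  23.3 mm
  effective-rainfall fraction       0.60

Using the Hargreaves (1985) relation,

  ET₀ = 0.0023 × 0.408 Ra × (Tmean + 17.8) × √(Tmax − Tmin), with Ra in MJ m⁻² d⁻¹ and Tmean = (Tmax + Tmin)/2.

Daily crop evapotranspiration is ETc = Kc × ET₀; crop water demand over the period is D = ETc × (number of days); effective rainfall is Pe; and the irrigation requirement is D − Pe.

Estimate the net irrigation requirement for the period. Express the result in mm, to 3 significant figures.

43.5 mm

Tmean = (26.3 + 9.0)/2 = 17.65 °C
0.408 Ra = 0.408 × 29.4 = 11.9952 mm/d equivalent
ET₀ = 0.0023 × 11.9952 × (17.65 + 17.8) × √17.3 = 0.0023 × 11.9952 × 35.45 × 4.1593 = 4.0679 mm/d
ETc = Kc × ET₀ = 1.01 × 4.0679 = 4.1086 mm/d
Crop demand D = ETc × 14 d = 4.1086 × 14 = 57.520 mm
Pe = 0.60 × 23.3 = 13.980 mm
D − Pe = 57.520 − 13.980 = 43.540 mm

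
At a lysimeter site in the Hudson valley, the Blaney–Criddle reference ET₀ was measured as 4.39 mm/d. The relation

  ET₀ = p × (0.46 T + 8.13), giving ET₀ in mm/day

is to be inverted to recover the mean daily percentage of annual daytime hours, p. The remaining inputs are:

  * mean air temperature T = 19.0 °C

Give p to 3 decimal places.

0.260

p = ET₀ / (0.46 T + 8.13) = 4.39 / (0.46 × 19.0 + 8.13) = 4.39 / 16.870 = 0.2602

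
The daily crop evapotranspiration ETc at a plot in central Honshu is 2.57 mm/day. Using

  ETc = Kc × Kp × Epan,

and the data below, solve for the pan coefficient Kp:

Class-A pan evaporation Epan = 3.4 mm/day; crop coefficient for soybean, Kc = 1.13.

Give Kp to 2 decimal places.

ETc = Kc × Kp × Epan  ⇒  Kp = ETc / (Kc × Epan)
Kp = 2.57 / (1.13 × 3.4) = 2.57 / 3.842 = 0.6689

0.67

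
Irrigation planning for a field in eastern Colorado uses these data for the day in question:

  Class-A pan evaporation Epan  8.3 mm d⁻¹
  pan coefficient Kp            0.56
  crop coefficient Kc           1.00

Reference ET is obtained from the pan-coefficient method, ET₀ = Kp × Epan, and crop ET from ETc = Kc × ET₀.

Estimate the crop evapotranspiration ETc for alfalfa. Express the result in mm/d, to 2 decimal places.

ET₀ = 0.56 × 8.3 = 4.6480 mm/d
ETc = Kc × ET₀ = 1.00 × 4.6480 = 4.6480 mm/d

4.65 mm/d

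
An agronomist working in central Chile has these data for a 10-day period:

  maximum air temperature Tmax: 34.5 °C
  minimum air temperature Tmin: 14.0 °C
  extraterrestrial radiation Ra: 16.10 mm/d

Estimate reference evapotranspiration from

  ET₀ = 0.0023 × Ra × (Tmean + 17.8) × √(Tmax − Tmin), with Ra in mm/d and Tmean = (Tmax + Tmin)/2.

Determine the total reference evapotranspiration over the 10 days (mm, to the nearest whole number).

Tmean = (34.5 + 14.0)/2 = 24.25 °C
ET₀ = 0.0023 × 16.10 × (24.25 + 17.8) × √20.5 = 0.0023 × 16.10 × 42.05 × 4.5277 = 7.0501 mm/d
Over 10 days: 7.0501 × 10 = 70.501 mm

71 mm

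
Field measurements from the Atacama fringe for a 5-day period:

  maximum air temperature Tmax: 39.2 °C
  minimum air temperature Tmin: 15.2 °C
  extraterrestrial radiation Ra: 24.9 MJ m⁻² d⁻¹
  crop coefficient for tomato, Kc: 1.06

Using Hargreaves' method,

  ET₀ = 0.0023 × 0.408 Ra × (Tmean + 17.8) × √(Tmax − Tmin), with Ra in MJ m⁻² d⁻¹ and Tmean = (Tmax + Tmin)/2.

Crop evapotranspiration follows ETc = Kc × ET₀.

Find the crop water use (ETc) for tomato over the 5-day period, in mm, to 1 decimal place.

Tmean = (39.2 + 15.2)/2 = 27.20 °C
0.408 Ra = 0.408 × 24.9 = 10.1592 mm/d equivalent
ET₀ = 0.0023 × 10.1592 × (27.20 + 17.8) × √24.0 = 0.0023 × 10.1592 × 45.00 × 4.8990 = 5.1512 mm/d
ETc = Kc × ET₀ = 1.06 × 5.1512 = 5.4603 mm/d
Over 5 days: 5.4603 × 5 = 27.302 mm

27.3 mm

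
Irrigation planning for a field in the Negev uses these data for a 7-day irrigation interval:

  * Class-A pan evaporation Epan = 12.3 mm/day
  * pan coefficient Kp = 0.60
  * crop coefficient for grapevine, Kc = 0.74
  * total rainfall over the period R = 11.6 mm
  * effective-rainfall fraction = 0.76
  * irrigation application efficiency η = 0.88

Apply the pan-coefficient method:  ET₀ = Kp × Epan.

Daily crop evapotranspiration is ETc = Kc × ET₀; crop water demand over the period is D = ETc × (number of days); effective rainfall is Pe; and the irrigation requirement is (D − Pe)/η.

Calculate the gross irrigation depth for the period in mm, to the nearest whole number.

33 mm

ET₀ = 0.60 × 12.3 = 7.3800 mm/d
ETc = Kc × ET₀ = 0.74 × 7.3800 = 5.4612 mm/d
Crop demand D = ETc × 7 d = 5.4612 × 7 = 38.228 mm
Pe = 0.76 × 11.6 = 8.816 mm
D − Pe = 38.228 − 8.816 = 29.412 mm
Gross irrigation = 29.412 / 0.88 = 33.423 mm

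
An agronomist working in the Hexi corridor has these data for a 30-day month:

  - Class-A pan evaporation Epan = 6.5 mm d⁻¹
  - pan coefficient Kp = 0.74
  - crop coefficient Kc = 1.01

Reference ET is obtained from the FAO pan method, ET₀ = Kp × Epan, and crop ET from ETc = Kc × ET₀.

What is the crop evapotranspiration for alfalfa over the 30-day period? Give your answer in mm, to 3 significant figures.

ET₀ = 0.74 × 6.5 = 4.8100 mm/d
ETc = Kc × ET₀ = 1.01 × 4.8100 = 4.8581 mm/d
Over 30 days: 4.8581 × 30 = 145.743 mm

146 mm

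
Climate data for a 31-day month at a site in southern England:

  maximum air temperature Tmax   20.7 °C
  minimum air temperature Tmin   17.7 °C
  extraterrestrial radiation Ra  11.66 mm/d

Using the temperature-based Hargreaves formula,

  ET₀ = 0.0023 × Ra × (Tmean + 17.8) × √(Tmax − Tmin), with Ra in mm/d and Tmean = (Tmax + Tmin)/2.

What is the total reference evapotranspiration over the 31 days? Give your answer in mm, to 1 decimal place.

Tmean = (20.7 + 17.7)/2 = 19.20 °C
ET₀ = 0.0023 × 11.66 × (19.20 + 17.8) × √3.0 = 0.0023 × 11.66 × 37.00 × 1.7321 = 1.7187 mm/d
Over 31 days: 1.7187 × 31 = 53.280 mm

53.3 mm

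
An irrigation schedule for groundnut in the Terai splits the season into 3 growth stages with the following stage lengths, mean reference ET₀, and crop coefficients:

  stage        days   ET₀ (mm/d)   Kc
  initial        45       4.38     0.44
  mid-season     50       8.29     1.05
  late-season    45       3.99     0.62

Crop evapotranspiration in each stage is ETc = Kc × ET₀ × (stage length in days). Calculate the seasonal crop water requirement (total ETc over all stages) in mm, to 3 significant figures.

initial: 0.44 × 4.38 × 45 = 86.72 mm
mid-season: 1.05 × 8.29 × 50 = 435.23 mm
late-season: 0.62 × 3.99 × 45 = 111.32 mm
Seasonal total = 633.27 mm

633 mm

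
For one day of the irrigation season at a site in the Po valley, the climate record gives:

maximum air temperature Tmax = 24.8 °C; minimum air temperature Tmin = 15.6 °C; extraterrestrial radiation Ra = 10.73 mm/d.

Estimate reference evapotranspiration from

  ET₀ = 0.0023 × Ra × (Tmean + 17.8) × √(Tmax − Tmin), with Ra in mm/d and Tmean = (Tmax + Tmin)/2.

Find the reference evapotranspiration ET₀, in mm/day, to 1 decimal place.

Tmean = (24.8 + 15.6)/2 = 20.20 °C
ET₀ = 0.0023 × 10.73 × (20.20 + 17.8) × √9.2 = 0.0023 × 10.73 × 38.00 × 3.0332 = 2.8445 mm/d

2.8 mm/day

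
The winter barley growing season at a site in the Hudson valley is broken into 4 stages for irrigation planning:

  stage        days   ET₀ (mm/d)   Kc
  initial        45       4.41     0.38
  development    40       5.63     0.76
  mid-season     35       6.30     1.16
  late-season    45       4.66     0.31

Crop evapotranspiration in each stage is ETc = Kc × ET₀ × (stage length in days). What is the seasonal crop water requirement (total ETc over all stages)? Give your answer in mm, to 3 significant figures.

initial: 0.38 × 4.41 × 45 = 75.41 mm
development: 0.76 × 5.63 × 40 = 171.15 mm
mid-season: 1.16 × 6.30 × 35 = 255.78 mm
late-season: 0.31 × 4.66 × 45 = 65.01 mm
Seasonal total = 567.35 mm

567 mm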